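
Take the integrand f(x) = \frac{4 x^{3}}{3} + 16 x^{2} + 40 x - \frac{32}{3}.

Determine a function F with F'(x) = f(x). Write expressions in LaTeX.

An antiderivative is F(x) = \frac{\left(x^{2} + 8 x - 2\right)^{2}}{3}.

f matches the chain-rule pattern g'(h)*h' with inner function h(x) = - \frac{x^{2}}{2} - 4 x + 1; substituting u = h(x) collapses the integral.
Check: d/dx[\frac{\left(x^{2} + 8 x - 2\right)^{2}}{3}] = \frac{4 x^{3}}{3} + 16 x^{2} + 40 x - \frac{32}{3} = f(x).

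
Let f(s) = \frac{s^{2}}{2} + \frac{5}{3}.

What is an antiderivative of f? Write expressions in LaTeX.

An antiderivative is F(s) = \frac{s \left(s^{2} + 10\right)}{6}.

A first test for any F(s): its s-derivative must equal f(s) identically.
Check: d/ds[\frac{s \left(s^{2} + 10\right)}{6}] = \frac{s^{2}}{2} + \frac{5}{3} = f(s).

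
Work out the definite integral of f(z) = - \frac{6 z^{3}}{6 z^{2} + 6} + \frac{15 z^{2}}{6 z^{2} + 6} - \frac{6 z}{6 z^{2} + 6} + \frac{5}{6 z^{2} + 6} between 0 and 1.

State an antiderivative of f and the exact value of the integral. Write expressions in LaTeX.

Antiderivative: F(z) = - \frac{z^{2}}{2} + \frac{5 z}{2} - \frac{5 \operatorname{atan}{\left(z \right)}}{3}; value = 2 - \frac{5 \pi}{12}

Integrate term by term and add the pieces.
F(z) = - \frac{z^{2}}{2} + \frac{5 z}{2} - \frac{5 \operatorname{atan}{\left(z \right)}}{3} is an antiderivative of f.
Check: d/dz[- \frac{z^{2}}{2} + \frac{5 z}{2} - \frac{5 \operatorname{atan}{\left(z \right)}}{3}] = \frac{- 6 z^{3} + 15 z^{2} - 6 z + 5}{6 z^{2} + 6}, which equals f(z).
F(1) = 2 - \frac{5 \pi}{12}; F(0) = 0.
Integral = F(1) - F(0) = 2 - \frac{5 \pi}{12}.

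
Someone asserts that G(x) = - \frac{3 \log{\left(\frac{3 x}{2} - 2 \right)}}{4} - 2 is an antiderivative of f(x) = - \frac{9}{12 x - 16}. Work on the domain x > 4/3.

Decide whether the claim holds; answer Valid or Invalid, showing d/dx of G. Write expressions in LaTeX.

Valid: G'(x) = f(x).

d/dx[G] = - \frac{9}{12 x - 16}
This equals f(x) exactly, so the claim holds.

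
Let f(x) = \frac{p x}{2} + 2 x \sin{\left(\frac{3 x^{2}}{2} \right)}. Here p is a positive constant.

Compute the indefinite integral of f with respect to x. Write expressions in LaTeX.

F(x) = \frac{p x^{2}}{4} - \frac{2 \cos{\left(\frac{3 x^{2}}{2} \right)}}{3} + C

The integrand splits into summands that can be handled one at a time.
Check: d/dx[\frac{p x^{2}}{4} - \frac{2 \cos{\left(\frac{3 x^{2}}{2} \right)}}{3}] = \frac{p x}{2} + 2 x \sin{\left(\frac{3 x^{2}}{2} \right)} = f(x).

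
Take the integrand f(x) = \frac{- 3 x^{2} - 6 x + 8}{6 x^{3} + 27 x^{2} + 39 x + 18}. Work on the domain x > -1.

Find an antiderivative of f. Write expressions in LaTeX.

An antiderivative is F(x) = \frac{11 \log{\left(x + 1 \right)}}{3} - \frac{41 \log{\left(x + \frac{3}{2} \right)}}{6} + \frac{8 \log{\left(x + 2 \right)}}{3}.

Factor the denominator (3 \left(x + 1\right) \left(x + 2\right) \left(2 x + 3\right)) and decompose: f = - \frac{41}{3 \left(2 x + 3\right)} + \frac{8}{3 \left(x + 2\right)} + \frac{11}{3 \left(x + 1\right)}; each piece integrates to a log, atan, or power term.
Check: d/dx[\frac{11 \log{\left(x + 1 \right)}}{3} - \frac{41 \log{\left(x + \frac{3}{2} \right)}}{6} + \frac{8 \log{\left(x + 2 \right)}}{3}] = \frac{- 3 x^{2} - 6 x + 8}{6 x^{3} + 27 x^{2} + 39 x + 18} = f(x).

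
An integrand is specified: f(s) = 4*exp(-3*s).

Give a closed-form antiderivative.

Recover f(s) by differentiating a candidate F(s); any mismatch rules it out.
Check: d/ds[-4*exp(-3*s)/3] = 4*exp(-3*s) = f(s).

An antiderivative is F(s) = -4*exp(-3*s)/3.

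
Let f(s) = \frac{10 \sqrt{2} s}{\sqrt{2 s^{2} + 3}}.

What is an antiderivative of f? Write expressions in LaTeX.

An antiderivative is F(s) = 5 \sqrt{2} \sqrt{2 s^{2} + 3}.

The substitution u = 4 s^{2} + 6 works: f is exactly (dF/du)*(du/ds) for that inner function.
Check: d/ds[5 \sqrt{2} \sqrt{2 s^{2} + 3}] = \frac{10 \sqrt{2} s}{\sqrt{2 s^{2} + 3}} = f(s).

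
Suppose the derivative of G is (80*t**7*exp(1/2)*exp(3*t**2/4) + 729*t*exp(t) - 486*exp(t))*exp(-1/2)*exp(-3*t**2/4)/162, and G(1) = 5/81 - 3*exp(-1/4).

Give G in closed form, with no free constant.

G(t) = (5*t**8*exp(1/2)*exp(-t)*exp(3*t**2/4) - 243)*exp(-1/2)*exp(t)*exp(-3*t**2/4)/81

Recover the given G'(t) by differentiating a candidate G(t); any mismatch rules it out.
A general antiderivative is 5*t**8/81 - 3*exp(-3*t**2/4 + t - 1/2) + C.
The condition gives C = 5/81 - 3*exp(-1/4) - (5/81 - 3*exp(-1/4)) = 0.
So G(t) = (5*t**8*exp(1/2)*exp(-t)*exp(3*t**2/4) - 243)*exp(-1/2)*exp(t)*exp(-3*t**2/4)/81.
Check: d/dt[(5*t**8*exp(1/2)*exp(-t)*exp(3*t**2/4) - 243)*exp(-1/2)*exp(t)*exp(-3*t**2/4)/81] = (80*t**7*exp(1/2)*exp(3*t**2/4) + 729*t*exp(t) - 486*exp(t))*exp(-1/2)*exp(-3*t**2/4)/162 = G'(t).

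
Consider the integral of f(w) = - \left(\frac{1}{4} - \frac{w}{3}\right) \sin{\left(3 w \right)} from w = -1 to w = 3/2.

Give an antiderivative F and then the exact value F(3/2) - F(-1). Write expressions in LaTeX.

Any candidate F(w) must reproduce f(w) exactly when differentiated.
F(w) = - \frac{w \cos{\left(3 w \right)}}{9} + \frac{\sin{\left(3 w \right)}}{27} + \frac{\cos{\left(3 w \right)}}{12} is an antiderivative of f.
Check: d/dw[- \frac{w \cos{\left(3 w \right)}}{9} + \frac{\sin{\left(3 w \right)}}{27} + \frac{\cos{\left(3 w \right)}}{12}] = \frac{w \sin{\left(3 w \right)}}{3} - \frac{\sin{\left(3 w \right)}}{4}, which equals f(w).
F(3/2) = \frac{\sin{\left(\frac{9}{2} \right)}}{27} - \frac{\cos{\left(\frac{9}{2} \right)}}{12}; F(-1) = \frac{7 \cos{\left(3 \right)}}{36} - \frac{\sin{\left(3 \right)}}{27}.
Integral = F(3/2) - F(-1) = \frac{\sin{\left(\frac{9}{2} \right)}}{27} + \frac{\sin{\left(3 \right)}}{27} - \frac{\cos{\left(\frac{9}{2} \right)}}{12} - \frac{7 \cos{\left(3 \right)}}{36}.

Antiderivative: F(w) = - \frac{w \cos{\left(3 w \right)}}{9} + \frac{\sin{\left(3 w \right)}}{27} + \frac{\cos{\left(3 w \right)}}{12}; value = \frac{\sin{\left(\frac{9}{2} \right)}}{27} + \frac{\sin{\left(3 \right)}}{27} - \frac{\cos{\left(\frac{9}{2} \right)}}{12} - \frac{7 \cos{\left(3 \right)}}{36}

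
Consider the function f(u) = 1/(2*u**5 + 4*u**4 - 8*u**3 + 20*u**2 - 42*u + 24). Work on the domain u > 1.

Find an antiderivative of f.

Factor the denominator (2*(u - 1)**2*(u + 4)*(u**2 + 3)) and decompose: f = (5*u - 1)/(304*(u**2 + 3)) + 1/(950*(u + 4)) - 7/(400*(u - 1)) + 1/(40*(u - 1)**2); each piece integrates to a log, atan, or power term.
Check: d/du[(-798*u*log(u - 1) + 48*u*log(u + 4) + 375*u*log(u**2 + 3) - 50*sqrt(3)*u*atan(sqrt(3)*u/3) + 798*log(u - 1) - 48*log(u + 4) - 375*log(u**2 + 3) + 50*sqrt(3)*atan(sqrt(3)*u/3) - 1140)/(45600*u - 45600)] = 1/(2*u**5 + 4*u**4 - 8*u**3 + 20*u**2 - 42*u + 24) = f(u).

An antiderivative is F(u) = (-798*u*log(u - 1) + 48*u*log(u + 4) + 375*u*log(u**2 + 3) - 50*sqrt(3)*u*atan(sqrt(3)*u/3) + 798*log(u - 1) - 48*log(u + 4) - 375*log(u**2 + 3) + 50*sqrt(3)*atan(sqrt(3)*u/3) - 1140)/(45600*u - 45600).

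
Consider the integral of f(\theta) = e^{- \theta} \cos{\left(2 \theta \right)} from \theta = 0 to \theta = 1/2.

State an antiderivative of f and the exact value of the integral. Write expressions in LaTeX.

Antiderivative: F(\theta) = \frac{2 e^{- \theta} \sin{\left(2 \theta \right)}}{5} - \frac{e^{- \theta} \cos{\left(2 \theta \right)}}{5}; value = - \frac{\cos{\left(1 \right)}}{5 e^{\frac{1}{2}}} + \frac{1}{5} + \frac{2 \sin{\left(1 \right)}}{5 e^{\frac{1}{2}}}

Whatever form F(\theta) takes, F'(\theta) = f(\theta) is non-negotiable.
F(\theta) = \frac{2 e^{- \theta} \sin{\left(2 \theta \right)}}{5} - \frac{e^{- \theta} \cos{\left(2 \theta \right)}}{5} is an antiderivative of f.
Check: d/d\theta[\frac{2 e^{- \theta} \sin{\left(2 \theta \right)}}{5} - \frac{e^{- \theta} \cos{\left(2 \theta \right)}}{5}] = e^{- \theta} \cos{\left(2 \theta \right)} = f(\theta).
F(1/2) = - \frac{\cos{\left(1 \right)}}{5 e^{\frac{1}{2}}} + \frac{2 \sin{\left(1 \right)}}{5 e^{\frac{1}{2}}}; F(0) = - \frac{1}{5}.
Integral = F(1/2) - F(0) = - \frac{\cos{\left(1 \right)}}{5 e^{\frac{1}{2}}} + \frac{1}{5} + \frac{2 \sin{\left(1 \right)}}{5 e^{\frac{1}{2}}}.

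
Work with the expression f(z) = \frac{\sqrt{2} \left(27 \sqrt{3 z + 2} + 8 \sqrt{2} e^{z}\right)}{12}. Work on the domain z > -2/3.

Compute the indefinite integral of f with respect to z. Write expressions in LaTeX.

Since d/dz undoes antidifferentiation here, F'(z) = f(z) is required of F(z).
Check: d/dz[\frac{9 \sqrt{2} z \sqrt{3 z + 2} + 6 \sqrt{2} \sqrt{3 z + 2} + 8 e^{z}}{6}] = \frac{81 \sqrt{2} z + 16 \sqrt{3 z + 2} e^{z} + 54 \sqrt{2}}{12 \sqrt{3 z + 2}}, which equals f(z).

F(z) = \frac{9 \sqrt{2} z \sqrt{3 z + 2} + 6 \sqrt{2} \sqrt{3 z + 2} + 8 e^{z}}{6} + C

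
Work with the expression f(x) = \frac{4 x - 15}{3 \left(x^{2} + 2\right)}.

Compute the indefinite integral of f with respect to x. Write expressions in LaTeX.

Recover f(x) by differentiating a candidate F(x); any mismatch rules it out.
Check: d/dx[\frac{2 \log{\left(x^{2} + 2 \right)}}{3} - \frac{5 \sqrt{2} \operatorname{atan}{\left(\frac{\sqrt{2} x}{2} \right)}}{2}] = \frac{4 x - 15}{3 x^{2} + 6}, which equals f(x).

F(x) = \frac{2 \log{\left(x^{2} + 2 \right)}}{3} - \frac{5 \sqrt{2} \operatorname{atan}{\left(\frac{\sqrt{2} x}{2} \right)}}{2} + C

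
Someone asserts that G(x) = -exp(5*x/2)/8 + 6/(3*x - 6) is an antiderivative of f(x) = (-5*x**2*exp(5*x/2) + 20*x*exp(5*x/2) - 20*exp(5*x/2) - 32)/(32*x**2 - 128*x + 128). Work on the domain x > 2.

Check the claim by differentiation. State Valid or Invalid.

d/dx[G] = (-5*x**2*exp(5*x/2) + 20*x*exp(5*x/2) - 20*exp(5*x/2) - 32)/(16*x**2 - 64*x + 64)
d/dx[G] - f(x) = (-5*x**2*exp(5*x/2) + 20*x*exp(5*x/2) - 20*exp(5*x/2) - 32)/(32*x**2 - 128*x + 128) != 0.

Invalid: d/dx[G] - f = (-5*x**2*exp(5*x/2) + 20*x*exp(5*x/2) - 20*exp(5*x/2) - 32)/(32*x**2 - 128*x + 128), which is not 0.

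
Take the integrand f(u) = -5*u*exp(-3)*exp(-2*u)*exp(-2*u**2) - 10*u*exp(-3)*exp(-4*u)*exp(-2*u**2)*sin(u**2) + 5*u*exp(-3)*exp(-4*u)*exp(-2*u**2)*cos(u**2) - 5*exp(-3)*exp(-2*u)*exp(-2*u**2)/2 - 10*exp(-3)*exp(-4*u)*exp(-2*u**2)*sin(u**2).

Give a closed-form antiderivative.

An antiderivative is F(u) = -5*(-exp(2*u)/2 - sin(u**2))*exp(-2*u**2 - 4*u - 3)/2.

f has the shape v'r + vr' for v = 5*exp(2*u)/4 + 5*sin(u**2)/2 and r = exp(-2*u**2 - 4*u - 3) — it is the derivative of the product v*r.
Check: d/du[-5*(-exp(2*u)/2 - sin(u**2))*exp(-2*u**2 - 4*u - 3)/2] = (-10*u*exp(2*u) - 20*u*sin(u**2) + 10*u*cos(u**2) - 5*exp(2*u) - 20*sin(u**2))*exp(-3)*exp(-4*u)*exp(-2*u**2)/2, which equals f(u).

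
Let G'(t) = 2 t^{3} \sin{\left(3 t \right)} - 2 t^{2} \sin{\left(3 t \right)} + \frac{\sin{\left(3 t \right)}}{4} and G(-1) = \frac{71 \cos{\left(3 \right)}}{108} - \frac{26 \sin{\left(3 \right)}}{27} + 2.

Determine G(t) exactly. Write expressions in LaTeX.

The integrand splits into summands that can be handled one at a time.
A general antiderivative is - \frac{2 t^{3} \cos{\left(3 t \right)}}{3} + \frac{2 t^{2} \sin{\left(3 t \right)}}{3} + \frac{2 t^{2} \cos{\left(3 t \right)}}{3} - \frac{4 t \sin{\left(3 t \right)}}{9} + \frac{4 t \cos{\left(3 t \right)}}{9} - \frac{4 \sin{\left(3 t \right)}}{27} - \frac{25 \cos{\left(3 t \right)}}{108} + C.
The condition gives C = \frac{71 \cos{\left(3 \right)}}{108} - \frac{26 \sin{\left(3 \right)}}{27} + 2 - (\frac{71 \cos{\left(3 \right)}}{108} - \frac{26 \sin{\left(3 \right)}}{27}) = 2.
So G(t) = \frac{- 72 t^{3} \cos{\left(3 t \right)} + 72 t^{2} \sin{\left(3 t \right)} + 72 t^{2} \cos{\left(3 t \right)} - 48 t \sin{\left(3 t \right)} + 48 t \cos{\left(3 t \right)} - 16 \sin{\left(3 t \right)} - 25 \cos{\left(3 t \right)} + 216}{108}.
Check: d/dt[\frac{- 72 t^{3} \cos{\left(3 t \right)} + 72 t^{2} \sin{\left(3 t \right)} + 72 t^{2} \cos{\left(3 t \right)} - 48 t \sin{\left(3 t \right)} + 48 t \cos{\left(3 t \right)} - 16 \sin{\left(3 t \right)} - 25 \cos{\left(3 t \right)} + 216}{108}] = 2 t^{3} \sin{\left(3 t \right)} - 2 t^{2} \sin{\left(3 t \right)} + \frac{\sin{\left(3 t \right)}}{4} = G'(t).

G(t) = \frac{- 72 t^{3} \cos{\left(3 t \right)} + 72 t^{2} \sin{\left(3 t \right)} + 72 t^{2} \cos{\left(3 t \right)} - 48 t \sin{\left(3 t \right)} + 48 t \cos{\left(3 t \right)} - 16 \sin{\left(3 t \right)} - 25 \cos{\left(3 t \right)} + 216}{108}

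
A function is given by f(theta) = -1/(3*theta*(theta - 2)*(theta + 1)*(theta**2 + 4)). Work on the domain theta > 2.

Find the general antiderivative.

F(theta) = (60*log(theta) - 10*log(theta - 2) - 32*log(theta + 1) - 9*log(theta**2 + 4) - 6*atan(theta/2))/1440 + C

The denominator factors as 3*theta*(theta - 2)*(theta + 1)*(theta**2 + 4); partial fractions split f into directly integrable pieces: -(3*theta + 2)/(240*(theta**2 + 4)) - 1/(45*(theta + 1)) - 1/(144*(theta - 2)) + 1/(24*theta).
Check: d/dtheta[(60*log(theta) - 10*log(theta - 2) - 32*log(theta + 1) - 9*log(theta**2 + 4) - 6*atan(theta/2))/1440] = -1/(3*theta**5 - 3*theta**4 + 6*theta**3 - 12*theta**2 - 24*theta), which equals f(theta).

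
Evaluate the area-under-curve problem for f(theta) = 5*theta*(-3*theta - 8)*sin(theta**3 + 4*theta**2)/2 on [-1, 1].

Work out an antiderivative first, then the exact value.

Antiderivative: F(theta) = 5*cos(theta**3 + 4*theta**2)/2; value = 5*cos(5)/2 - 5*cos(3)/2

f matches the chain-rule pattern g'(h)*h' with inner function h(theta) = theta**3 + 4*theta**2; substituting u = h(theta) collapses the integral.
F(theta) = 5*cos(theta**3 + 4*theta**2)/2 is an antiderivative of f.
Check: d/dtheta[5*cos(theta**3 + 4*theta**2)/2] = -15*theta**2*sin(theta**3 + 4*theta**2)/2 - 20*theta*sin(theta**3 + 4*theta**2), which equals f(theta).
F(1) = 5*cos(5)/2; F(-1) = 5*cos(3)/2.
Integral = F(1) - F(-1) = 5*cos(5)/2 - 5*cos(3)/2.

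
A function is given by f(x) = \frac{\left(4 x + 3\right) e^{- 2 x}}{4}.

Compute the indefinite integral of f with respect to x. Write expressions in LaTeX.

Recognize the product-rule pattern: f = u'v + uv' with u = - \frac{x}{2} - \frac{5}{8}, v = e^{- 2 x}, so integration by parts undoes it.
Check: d/dx[\frac{\left(- 4 x - 5\right) e^{- 2 x}}{8}] = \frac{\left(4 x + 3\right) e^{- 2 x}}{4} = f(x).

F(x) = \frac{\left(- 4 x - 5\right) e^{- 2 x}}{8} + C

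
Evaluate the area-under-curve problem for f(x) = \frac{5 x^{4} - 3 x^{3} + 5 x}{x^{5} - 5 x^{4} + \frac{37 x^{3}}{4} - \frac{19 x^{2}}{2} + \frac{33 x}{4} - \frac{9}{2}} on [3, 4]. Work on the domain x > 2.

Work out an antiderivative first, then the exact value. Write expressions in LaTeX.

Factor the denominator (\left(x - 2\right) \left(2 x - 3\right)^{2} \left(x^{2} + 1\right)) and decompose: f = - \frac{4 \left(129 x - 242\right)}{845 \left(x^{2} + 1\right)} - \frac{15950}{169 \left(2 x - 3\right)} - \frac{726}{13 \left(2 x - 3\right)^{2}} + \frac{264}{5 \left(x - 2\right)}; each piece integrates to a log, atan, or power term.
F(x) = \frac{89232 x \log{\left(x - 2 \right)} - 79750 x \log{\left(x - \frac{3}{2} \right)} - 516 x \log{\left(x^{2} + 1 \right)} + 1936 x \operatorname{atan}{\left(x \right)} - 133848 \log{\left(x - 2 \right)} + 119625 \log{\left(x - \frac{3}{2} \right)} + 774 \log{\left(x^{2} + 1 \right)} - 2904 \operatorname{atan}{\left(x \right)} + 23595}{1690 x - 2535} is an antiderivative of f.
Check: d/dx[\frac{89232 x \log{\left(x - 2 \right)} - 79750 x \log{\left(x - \frac{3}{2} \right)} - 516 x \log{\left(x^{2} + 1 \right)} + 1936 x \operatorname{atan}{\left(x \right)} - 133848 \log{\left(x - 2 \right)} + 119625 \log{\left(x - \frac{3}{2} \right)} + 774 \log{\left(x^{2} + 1 \right)} - 2904 \operatorname{atan}{\left(x \right)} + 23595}{1690 x - 2535}] = \frac{20 x^{4} - 12 x^{3} + 20 x}{4 x^{5} - 20 x^{4} + 37 x^{3} - 38 x^{2} + 33 x - 18}, which equals f(x).
F(4) = - \frac{7975 \log{\left(\frac{5}{2} \right)}}{169} - \frac{258 \log{\left(17 \right)}}{845} + \frac{968 \operatorname{atan}{\left(4 \right)}}{845} + \frac{363}{65} + \frac{264 \log{\left(2 \right)}}{5}; F(3) = - \frac{7975 \log{\left(\frac{3}{2} \right)}}{169} - \frac{258 \log{\left(10 \right)}}{845} + \frac{968 \operatorname{atan}{\left(3 \right)}}{845} + \frac{121}{13}.
Integral = F(4) - F(3) = - \frac{7975 \log{\left(\frac{5}{2} \right)}}{169} - \frac{242}{65} - \frac{968 \operatorname{atan}{\left(3 \right)}}{845} - \frac{258 \log{\left(17 \right)}}{845} + \frac{258 \log{\left(10 \right)}}{845} + \frac{968 \operatorname{atan}{\left(4 \right)}}{845} + \frac{7975 \log{\left(\frac{3}{2} \right)}}{169} + \frac{264 \log{\left(2 \right)}}{5}.

Antiderivative: F(x) = \frac{89232 x \log{\left(x - 2 \right)} - 79750 x \log{\left(x - \frac{3}{2} \right)} - 516 x \log{\left(x^{2} + 1 \right)} + 1936 x \operatorname{atan}{\left(x \right)} - 133848 \log{\left(x - 2 \right)} + 119625 \log{\left(x - \frac{3}{2} \right)} + 774 \log{\left(x^{2} + 1 \right)} - 2904 \operatorname{atan}{\left(x \right)} + 23595}{1690 x - 2535}; value = - \frac{7975 \log{\left(\frac{5}{2} \right)}}{169} - \frac{242}{65} - \frac{968 \operatorname{atan}{\left(3 \right)}}{845} - \frac{258 \log{\left(17 \right)}}{845} + \frac{258 \log{\left(10 \right)}}{845} + \frac{968 \operatorname{atan}{\left(4 \right)}}{845} + \frac{7975 \log{\left(\frac{3}{2} \right)}}{169} + \frac{264 \log{\left(2 \right)}}{5}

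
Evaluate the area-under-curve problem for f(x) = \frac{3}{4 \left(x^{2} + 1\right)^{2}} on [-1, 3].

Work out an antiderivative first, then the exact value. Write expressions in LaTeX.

Any candidate F(x) must reproduce f(x) exactly when differentiated.
F(x) = \frac{3 x}{8 x^{2} + 8} + \frac{3 \operatorname{atan}{\left(x \right)}}{8} is an antiderivative of f.
Check: d/dx[\frac{3 x}{8 x^{2} + 8} + \frac{3 \operatorname{atan}{\left(x \right)}}{8}] = \frac{3}{4 x^{4} + 8 x^{2} + 4}, which equals f(x).
F(3) = \frac{9}{80} + \frac{3 \operatorname{atan}{\left(3 \right)}}{8}; F(-1) = - \frac{3 \pi}{32} - \frac{3}{16}.
Integral = F(3) - F(-1) = \frac{3 \pi}{32} + \frac{3}{10} + \frac{3 \operatorname{atan}{\left(3 \right)}}{8}.

Antiderivative: F(x) = \frac{3 x}{8 x^{2} + 8} + \frac{3 \operatorname{atan}{\left(x \right)}}{8}; value = \frac{3 \pi}{32} + \frac{3}{10} + \frac{3 \operatorname{atan}{\left(3 \right)}}{8}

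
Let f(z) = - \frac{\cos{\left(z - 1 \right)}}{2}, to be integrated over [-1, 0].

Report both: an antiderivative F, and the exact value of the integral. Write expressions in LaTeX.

Antiderivative: F(z) = - \frac{\sin{\left(z - 1 \right)}}{2}; value = - \frac{\sin{\left(2 \right)}}{2} + \frac{\sin{\left(1 \right)}}{2}

A first test for any F(z): its z-derivative must equal f(z) identically.
F(z) = - \frac{\sin{\left(z - 1 \right)}}{2} is an antiderivative of f.
Check: d/dz[- \frac{\sin{\left(z - 1 \right)}}{2}] = - \frac{\cos{\left(z - 1 \right)}}{2} = f(z).
F(0) = \frac{\sin{\left(1 \right)}}{2}; F(-1) = \frac{\sin{\left(2 \right)}}{2}.
Integral = F(0) - F(-1) = - \frac{\sin{\left(2 \right)}}{2} + \frac{\sin{\left(1 \right)}}{2}.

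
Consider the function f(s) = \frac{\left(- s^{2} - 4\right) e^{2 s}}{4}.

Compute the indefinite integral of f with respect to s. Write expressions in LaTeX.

Recognize the product-rule pattern: f = u'v + uv' with u = - \frac{s^{2}}{8} + \frac{s}{8} - \frac{9}{16}, v = e^{2 s}, so integration by parts undoes it.
Check: d/ds[- \frac{\left(2 s^{2} - 2 s + 9\right) e^{2 s}}{16}] = - \frac{s^{2} e^{2 s}}{4} - e^{2 s}, which equals f(s).

F(s) = - \frac{\left(2 s^{2} - 2 s + 9\right) e^{2 s}}{16} + C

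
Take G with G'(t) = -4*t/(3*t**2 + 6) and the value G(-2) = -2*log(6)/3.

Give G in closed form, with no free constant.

G(t) = -2*log(t**2 + 2)/3

The substitution u = t**2 + 2 works: G'(t) is exactly (dG/du)*(du/dt) for that inner function.
A general antiderivative is -2*log(t**2 + 2)/3 + C.
The condition gives C = -2*log(6)/3 - (-2*log(6)/3) = 0.
So G(t) = -2*log(t**2 + 2)/3.
Check: d/dt[-2*log(t**2 + 2)/3] = -4*t/(3*t**2 + 6) = G'(t).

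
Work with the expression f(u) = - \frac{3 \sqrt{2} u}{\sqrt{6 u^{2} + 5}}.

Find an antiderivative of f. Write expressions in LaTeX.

An antiderivative is F(u) = - \frac{\sqrt{2} \sqrt{6 u^{2} + 5}}{2}.

f matches the chain-rule pattern g'(h)*h' with inner function h(u) = 3 u^{2} + \frac{5}{2}; substituting w = h(u) collapses the integral.
Check: d/du[- \frac{\sqrt{2} \sqrt{6 u^{2} + 5}}{2}] = - \frac{3 \sqrt{2} u}{\sqrt{6 u^{2} + 5}} = f(u).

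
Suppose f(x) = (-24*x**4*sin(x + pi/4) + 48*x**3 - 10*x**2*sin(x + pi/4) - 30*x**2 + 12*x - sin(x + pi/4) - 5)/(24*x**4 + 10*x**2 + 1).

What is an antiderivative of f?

An antiderivative is F(x) = (2*log(4*x**2 + 2/3) + 2*cos(x + pi/4) - 5*atan(2*x))/2.

A first test for any F(x): its x-derivative must equal f(x) identically.
Check: d/dx[(2*log(4*x**2 + 2/3) + 2*cos(x + pi/4) - 5*atan(2*x))/2] = (-24*x**4*sin(x + pi/4) + 48*x**3 - 10*x**2*sin(x + pi/4) - 30*x**2 + 12*x - sin(x + pi/4) - 5)/(24*x**4 + 10*x**2 + 1) = f(x).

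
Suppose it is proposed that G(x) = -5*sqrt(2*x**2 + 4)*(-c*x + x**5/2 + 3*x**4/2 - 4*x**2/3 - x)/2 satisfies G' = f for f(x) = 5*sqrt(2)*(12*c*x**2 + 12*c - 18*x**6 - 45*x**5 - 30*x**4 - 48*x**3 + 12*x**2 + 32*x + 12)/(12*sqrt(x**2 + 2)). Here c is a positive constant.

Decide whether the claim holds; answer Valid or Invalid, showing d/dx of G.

d/dx[G] = (60*sqrt(2)*c*x**2 + 60*sqrt(2)*c - 90*sqrt(2)*x**6 - 225*sqrt(2)*x**5 - 150*sqrt(2)*x**4 - 240*sqrt(2)*x**3 + 60*sqrt(2)*x**2 + 160*sqrt(2)*x + 60*sqrt(2))/(12*sqrt(x**2 + 2))
This equals f(x) exactly, so the claim holds.

Valid - the claim checks out under differentiation.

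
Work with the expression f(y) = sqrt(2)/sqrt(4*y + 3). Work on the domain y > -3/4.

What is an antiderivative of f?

An antiderivative is F(y) = sqrt(2)*sqrt(4*y + 3)/2.

An antiderivative F(y) passes only if d/dy[F] lands on f(y) exactly.
Check: d/dy[sqrt(2)*sqrt(4*y + 3)/2] = sqrt(2)/sqrt(4*y + 3) = f(y).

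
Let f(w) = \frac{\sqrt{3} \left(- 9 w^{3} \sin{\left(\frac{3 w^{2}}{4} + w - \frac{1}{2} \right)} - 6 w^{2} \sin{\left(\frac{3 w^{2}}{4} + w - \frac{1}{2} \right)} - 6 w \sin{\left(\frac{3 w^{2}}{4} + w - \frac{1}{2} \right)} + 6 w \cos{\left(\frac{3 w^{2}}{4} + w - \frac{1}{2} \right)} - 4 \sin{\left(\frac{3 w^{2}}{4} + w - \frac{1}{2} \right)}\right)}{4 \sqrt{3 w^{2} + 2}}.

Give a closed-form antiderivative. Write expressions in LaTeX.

Recognize the product-rule pattern: f = u'v + uv' with u = \frac{3 \sqrt{w^{2} + \frac{2}{3}}}{2}, v = \cos{\left(\frac{3 w^{2}}{4} + w - \frac{1}{2} \right)}, so integration by parts undoes it.
Check: d/dw[\frac{3 \sqrt{w^{2} + \frac{2}{3}} \cos{\left(\frac{3 w^{2}}{4} + w - \frac{1}{2} \right)}}{2}] = \frac{\sqrt{3} \left(- 27 w^{3} \sin{\left(\frac{3 w^{2}}{4} + w - \frac{1}{2} \right)} - 18 w^{2} \sin{\left(\frac{3 w^{2}}{4} + w - \frac{1}{2} \right)} - 18 w \sin{\left(\frac{3 w^{2}}{4} + w - \frac{1}{2} \right)} + 18 w \cos{\left(\frac{3 w^{2}}{4} + w - \frac{1}{2} \right)} - 12 \sin{\left(\frac{3 w^{2}}{4} + w - \frac{1}{2} \right)}\right)}{12 \sqrt{3 w^{2} + 2}}, which equals f(w).

An antiderivative is F(w) = \frac{3 \sqrt{w^{2} + \frac{2}{3}} \cos{\left(\frac{3 w^{2}}{4} + w - \frac{1}{2} \right)}}{2}.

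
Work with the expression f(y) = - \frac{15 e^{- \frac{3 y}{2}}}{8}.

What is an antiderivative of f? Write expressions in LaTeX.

A candidate is checked by its d/dy: the result must match f(y).
Check: d/dy[\frac{5 e^{- \frac{3 y}{2}}}{4}] = - \frac{15 e^{- \frac{3 y}{2}}}{8} = f(y).

An antiderivative is F(y) = \frac{5 e^{- \frac{3 y}{2}}}{4}.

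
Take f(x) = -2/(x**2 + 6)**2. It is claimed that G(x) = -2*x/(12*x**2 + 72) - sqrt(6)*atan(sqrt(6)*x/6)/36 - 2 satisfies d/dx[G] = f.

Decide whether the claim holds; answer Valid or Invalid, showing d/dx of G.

d/dx[G] = -2/(x**4 + 12*x**2 + 36)
This equals f(x) exactly, so the claim holds.

Valid - differentiating G returns exactly f.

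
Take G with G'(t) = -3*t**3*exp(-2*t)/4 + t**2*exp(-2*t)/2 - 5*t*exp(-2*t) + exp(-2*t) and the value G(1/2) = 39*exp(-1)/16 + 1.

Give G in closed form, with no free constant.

G(t) = 3*t**3*exp(-2*t)/8 + 5*t**2*exp(-2*t)/16 + 45*t*exp(-2*t)/16 + 1 + 29*exp(-2*t)/32

G'(t) has the shape u'v + uv' for u = 3*t**3/8 + 5*t**2/16 + 45*t/16 + 29/32 and v = exp(-2*t) — it is the derivative of the product u*v.
A general antiderivative is (12*t**3 + 10*t**2 + 90*t + 29)*exp(-2*t)/32 + C.
The condition gives C = 39*exp(-1)/16 + 1 - (39*exp(-1)/16) = 1.
So G(t) = 3*t**3*exp(-2*t)/8 + 5*t**2*exp(-2*t)/16 + 45*t*exp(-2*t)/16 + 1 + 29*exp(-2*t)/32.
Check: d/dt[3*t**3*exp(-2*t)/8 + 5*t**2*exp(-2*t)/16 + 45*t*exp(-2*t)/16 + 1 + 29*exp(-2*t)/32] = (-3*t**3 + 2*t**2 - 20*t + 4)*exp(-2*t)/4, which equals G'(t).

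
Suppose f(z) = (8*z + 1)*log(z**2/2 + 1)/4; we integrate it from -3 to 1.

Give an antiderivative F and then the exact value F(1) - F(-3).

A candidate is checked by its d/dz: the result must match f(z).
F(z) = (4*z**2*log(z**2/2 + 1) - 4*z**2 + z*log(z**2/2 + 1) - 2*z + 8*log(z**2 + 2) + 2*sqrt(2)*atan(sqrt(2)*z/2))/4 is an antiderivative of f.
Check: d/dz[(4*z**2*log(z**2/2 + 1) - 4*z**2 + z*log(z**2/2 + 1) - 2*z + 8*log(z**2 + 2) + 2*sqrt(2)*atan(sqrt(2)*z/2))/4] = 2*z*log(z**2/2 + 1) + log(z**2/2 + 1)/4, which equals f(z).
F(1) = -3/2 + sqrt(2)*atan(sqrt(2)/2)/2 + 5*log(3/2)/4 + 2*log(3); F(-3) = -15/2 - sqrt(2)*atan(3*sqrt(2)/2)/2 + 2*log(11) + 33*log(11/2)/4.
Integral = F(1) - F(-3) = -33*log(11/2)/4 - 2*log(11) + sqrt(2)*atan(sqrt(2)/2)/2 + 5*log(3/2)/4 + sqrt(2)*atan(3*sqrt(2)/2)/2 + 2*log(3) + 6.

Antiderivative: F(z) = (4*z**2*log(z**2/2 + 1) - 4*z**2 + z*log(z**2/2 + 1) - 2*z + 8*log(z**2 + 2) + 2*sqrt(2)*atan(sqrt(2)*z/2))/4; value = -33*log(11/2)/4 - 2*log(11) + sqrt(2)*atan(sqrt(2)/2)/2 + 5*log(3/2)/4 + sqrt(2)*atan(3*sqrt(2)/2)/2 + 2*log(3) + 6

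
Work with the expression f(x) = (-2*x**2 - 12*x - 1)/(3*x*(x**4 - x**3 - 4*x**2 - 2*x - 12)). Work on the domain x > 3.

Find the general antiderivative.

F(x) = (log(x) - 4*log(x - 3) + 3*log(x + 2) + 9*sqrt(2)*atan(sqrt(2)*x/2))/36 + C

The denominator factors as 3*x*(x - 3)*(x + 2)*(x**2 + 2); partial fractions split f into directly integrable pieces: 1/(2*(x**2 + 2)) + 1/(12*(x + 2)) - 1/(9*(x - 3)) + 1/(36*x).
Check: d/dx[(log(x) - 4*log(x - 3) + 3*log(x + 2) + 9*sqrt(2)*atan(sqrt(2)*x/2))/36] = (-2*x**2 - 12*x - 1)/(3*x**5 - 3*x**4 - 12*x**3 - 6*x**2 - 36*x), which equals f(x).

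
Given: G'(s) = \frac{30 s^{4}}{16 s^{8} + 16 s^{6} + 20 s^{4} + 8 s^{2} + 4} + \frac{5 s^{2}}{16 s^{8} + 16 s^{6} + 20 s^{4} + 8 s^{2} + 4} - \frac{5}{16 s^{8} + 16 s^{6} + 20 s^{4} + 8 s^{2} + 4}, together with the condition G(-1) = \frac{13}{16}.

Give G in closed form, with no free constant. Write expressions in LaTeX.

G(s) = - \frac{5 s}{4 \left(2 s^{4} + s^{2} + 1\right)} + \frac{1}{2}

G'(s) has the shape u'v + uv' for u = - \frac{5 s}{4} and v = \frac{1}{2 s^{4} + s^{2} + 1} — it is the derivative of the product u*v.
A general antiderivative is - \frac{5 s}{4 \left(2 s^{4} + s^{2} + 1\right)} + C.
The condition gives C = \frac{13}{16} - (\frac{5}{16}) = \frac{1}{2}.
So G(s) = - \frac{5 s}{4 \left(2 s^{4} + s^{2} + 1\right)} + \frac{1}{2}.
Check: d/ds[- \frac{5 s}{4 \left(2 s^{4} + s^{2} + 1\right)} + \frac{1}{2}] = \frac{30 s^{4} + 5 s^{2} - 5}{16 s^{8} + 16 s^{6} + 20 s^{4} + 8 s^{2} + 4}, which equals G'(s).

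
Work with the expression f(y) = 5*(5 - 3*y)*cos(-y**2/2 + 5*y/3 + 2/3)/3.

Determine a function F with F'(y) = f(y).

f matches the chain-rule pattern g'(h)*h' with inner function h(y) = -y**2/2 + 5*y/3 + 2/3; substituting u = h(y) collapses the integral.
Check: d/dy[5*sin(-y**2/2 + 5*y/3 + 2/3)] = -5*y*cos(-y**2/2 + 5*y/3 + 2/3) + 25*cos(-y**2/2 + 5*y/3 + 2/3)/3, which equals f(y).

An antiderivative is F(y) = 5*sin(-y**2/2 + 5*y/3 + 2/3).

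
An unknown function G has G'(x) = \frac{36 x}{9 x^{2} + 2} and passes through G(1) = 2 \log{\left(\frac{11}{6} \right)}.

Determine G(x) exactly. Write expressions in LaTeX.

The substitution u = \frac{3 x^{2}}{2} + \frac{1}{3} works: G'(x) is exactly (dG/du)*(du/dx) for that inner function.
A general antiderivative is 2 \log{\left(\frac{3 x^{2}}{2} + \frac{1}{3} \right)} + C.
The condition gives C = 2 \log{\left(\frac{11}{6} \right)} - (2 \log{\left(\frac{11}{6} \right)}) = 0.
So G(x) = 2 \log{\left(\frac{3 x^{2}}{2} + \frac{1}{3} \right)}.
Check: d/dx[2 \log{\left(\frac{3 x^{2}}{2} + \frac{1}{3} \right)}] = \frac{36 x}{9 x^{2} + 2} = G'(x).

G(x) = 2 \log{\left(\frac{3 x^{2}}{2} + \frac{1}{3} \right)}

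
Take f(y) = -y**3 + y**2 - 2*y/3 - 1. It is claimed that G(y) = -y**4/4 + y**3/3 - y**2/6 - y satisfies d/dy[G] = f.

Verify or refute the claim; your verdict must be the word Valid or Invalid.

d/dy[G] = -y**3 + y**2 - y/3 - 1
d/dy[G] - f(y) = y/3 != 0.

Invalid: d/dy[G] - f = y/3, which is not 0.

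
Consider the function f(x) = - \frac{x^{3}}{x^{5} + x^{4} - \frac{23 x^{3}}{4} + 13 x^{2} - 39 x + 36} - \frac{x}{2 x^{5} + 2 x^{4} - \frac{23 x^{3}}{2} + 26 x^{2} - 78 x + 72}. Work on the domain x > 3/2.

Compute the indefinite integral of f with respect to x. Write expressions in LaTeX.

The denominator factors as \left(x + 4\right) \left(2 x - 3\right)^{2} \left(x^{2} + 4\right); partial fractions split f into directly integrable pieces: \frac{14 \left(x - 11\right)}{625 \left(x^{2} + 4\right)} - \frac{1808}{6875 \left(2 x - 3\right)} - \frac{12}{25 \left(2 x - 3\right)^{2}} + \frac{6}{55 \left(x + 4\right)}.
Check: d/dx[- \frac{904 \log{\left(x - \frac{3}{2} \right)}}{6875} + \frac{6 \log{\left(x + 4 \right)}}{55} + \frac{7 \log{\left(x^{2} + 4 \right)}}{625} - \frac{77 \operatorname{atan}{\left(\frac{x}{2} \right)}}{625} + \frac{6}{50 x - 75}] = \frac{- 4 x^{3} - 2 x}{4 x^{5} + 4 x^{4} - 23 x^{3} + 52 x^{2} - 156 x + 144}, which equals f(x).

F(x) = - \frac{904 \log{\left(x - \frac{3}{2} \right)}}{6875} + \frac{6 \log{\left(x + 4 \right)}}{55} + \frac{7 \log{\left(x^{2} + 4 \right)}}{625} - \frac{77 \operatorname{atan}{\left(\frac{x}{2} \right)}}{625} + \frac{6}{50 x - 75} + C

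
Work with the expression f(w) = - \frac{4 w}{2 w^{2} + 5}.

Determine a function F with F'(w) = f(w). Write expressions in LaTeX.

An antiderivative is F(w) = - \log{\left(2 w^{2} + 5 \right)}.

The substitution u = 2 w^{2} + 5 works: f is exactly (dF/du)*(du/dw) for that inner function.
Check: d/dw[- \log{\left(2 w^{2} + 5 \right)}] = - \frac{4 w}{2 w^{2} + 5} = f(w).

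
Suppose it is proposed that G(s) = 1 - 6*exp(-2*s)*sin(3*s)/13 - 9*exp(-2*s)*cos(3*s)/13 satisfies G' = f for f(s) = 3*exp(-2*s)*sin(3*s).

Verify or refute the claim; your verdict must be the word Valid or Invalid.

Valid. The derivative of G reproduces f.

d/ds[G] = 3*exp(-2*s)*sin(3*s)
This equals f(s) exactly, so the claim holds.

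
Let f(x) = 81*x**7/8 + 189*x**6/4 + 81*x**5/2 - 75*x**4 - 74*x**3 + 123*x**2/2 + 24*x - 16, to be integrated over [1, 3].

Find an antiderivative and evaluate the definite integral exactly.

Integrate term by term and add the pieces.
F(x) = (32*x**3 + (-3*x**2 - 4*x + 4)**4 + 32)/64 is an antiderivative of f.
Check: d/dx[(32*x**3 + (-3*x**2 - 4*x + 4)**4 + 32)/64] = 81*x**7/8 + 189*x**6/4 + 81*x**5/2 - 75*x**4 - 74*x**3 + 123*x**2/2 + 24*x - 16 = f(x).
F(3) = 1501521/64; F(1) = 145/64.
Integral = F(3) - F(1) = 23459.

Antiderivative: F(x) = (32*x**3 + (-3*x**2 - 4*x + 4)**4 + 32)/64; value = 23459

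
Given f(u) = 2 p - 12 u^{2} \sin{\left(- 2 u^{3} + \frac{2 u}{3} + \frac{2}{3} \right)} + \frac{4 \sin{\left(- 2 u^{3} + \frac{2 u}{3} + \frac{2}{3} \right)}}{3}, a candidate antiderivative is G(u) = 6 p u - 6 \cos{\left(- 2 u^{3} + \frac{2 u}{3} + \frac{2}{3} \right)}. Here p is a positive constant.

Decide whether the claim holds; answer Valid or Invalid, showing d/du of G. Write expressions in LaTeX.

Invalid: d/du[G] - f = 4 p - 24 u^{2} \sin{\left(- 2 u^{3} + \frac{2 u}{3} + \frac{2}{3} \right)} + \frac{8 \sin{\left(- 2 u^{3} + \frac{2 u}{3} + \frac{2}{3} \right)}}{3}, which is not 0.

d/du[G] = 6 p - 36 u^{2} \sin{\left(- 2 u^{3} + \frac{2 u}{3} + \frac{2}{3} \right)} + 4 \sin{\left(- 2 u^{3} + \frac{2 u}{3} + \frac{2}{3} \right)}
d/du[G] - f(u) = 4 p - 24 u^{2} \sin{\left(- 2 u^{3} + \frac{2 u}{3} + \frac{2}{3} \right)} + \frac{8 \sin{\left(- 2 u^{3} + \frac{2 u}{3} + \frac{2}{3} \right)}}{3} != 0.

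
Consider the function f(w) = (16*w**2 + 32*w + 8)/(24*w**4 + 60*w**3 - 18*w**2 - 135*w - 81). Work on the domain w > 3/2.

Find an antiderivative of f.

Factor the denominator (3*(w + 1)*(2*w - 3)*(2*w + 3)**2) and decompose: f = -38/(27*(2*w + 3)) - 4/(9*(2*w + 3)**2) + 46/(135*(2*w - 3)) + 8/(15*(w + 1)); each piece integrates to a log, atan, or power term.
Check: d/dw[(23*(2*w + 3)*log(w - 3/2) + 72*(2*w + 3)*log(w + 1) - 95*(2*w + 3)*log(w + 3/2) + 30)/(135*(2*w + 3))] = (16*w**2 + 32*w + 8)/(24*w**4 + 60*w**3 - 18*w**2 - 135*w - 81) = f(w).

An antiderivative is F(w) = (23*(2*w + 3)*log(w - 3/2) + 72*(2*w + 3)*log(w + 1) - 95*(2*w + 3)*log(w + 3/2) + 30)/(135*(2*w + 3)).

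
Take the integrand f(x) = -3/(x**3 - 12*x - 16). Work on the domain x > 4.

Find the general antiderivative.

Factor the denominator ((x - 4)*(x + 2)**2) and decompose: f = 1/(12*(x + 2)) + 1/(2*(x + 2)**2) - 1/(12*(x - 4)); each piece integrates to a log, atan, or power term.
Check: d/dx[(-(x + 2)*log(x - 4) + (x + 2)*log(x + 2) - 6)/(12*(x + 2))] = -3/(x**3 - 12*x - 16) = f(x).

F(x) = (-(x + 2)*log(x - 4) + (x + 2)*log(x + 2) - 6)/(12*(x + 2)) + C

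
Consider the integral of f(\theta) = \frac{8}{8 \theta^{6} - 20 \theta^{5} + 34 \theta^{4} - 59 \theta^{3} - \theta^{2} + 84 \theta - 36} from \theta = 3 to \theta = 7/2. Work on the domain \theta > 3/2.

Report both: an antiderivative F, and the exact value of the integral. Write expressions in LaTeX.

Factor the denominator (\left(\theta + 1\right) \left(2 \theta - 3\right)^{2} \left(2 \theta - 1\right) \left(\theta^{2} + 4\right)) and decompose: f = - \frac{8 \left(101 \theta - 111\right)}{53125 \left(\theta^{2} + 4\right)} + \frac{16}{51 \left(2 \theta - 1\right)} - \frac{752}{3125 \left(2 \theta - 3\right)} + \frac{32}{125 \left(2 \theta - 3\right)^{2}} - \frac{8}{375 \left(\theta + 1\right)}; each piece integrates to a log, atan, or power term.
F(\theta) = \frac{4 \left(- 9588 \theta \log{\left(\theta - \frac{3}{2} \right)} + 12500 \theta \log{\left(\theta - \frac{1}{2} \right)} - 1700 \theta \log{\left(\theta + 1 \right)} - 606 \theta \log{\left(\theta^{2} + 4 \right)} + 666 \theta \operatorname{atan}{\left(\frac{\theta}{2} \right)} + 14382 \log{\left(\theta - \frac{3}{2} \right)} - 18750 \log{\left(\theta - \frac{1}{2} \right)} + 2550 \log{\left(\theta + 1 \right)} + 909 \log{\left(\theta^{2} + 4 \right)} - 999 \operatorname{atan}{\left(\frac{\theta}{2} \right)} - 5100\right)}{159375 \left(2 \theta - 3\right)} is an antiderivative of f.
Check: d/d\theta[\frac{4 \left(- 9588 \theta \log{\left(\theta - \frac{3}{2} \right)} + 12500 \theta \log{\left(\theta - \frac{1}{2} \right)} - 1700 \theta \log{\left(\theta + 1 \right)} - 606 \theta \log{\left(\theta^{2} + 4 \right)} + 666 \theta \operatorname{atan}{\left(\frac{\theta}{2} \right)} + 14382 \log{\left(\theta - \frac{3}{2} \right)} - 18750 \log{\left(\theta - \frac{1}{2} \right)} + 2550 \log{\left(\theta + 1 \right)} + 909 \log{\left(\theta^{2} + 4 \right)} - 999 \operatorname{atan}{\left(\frac{\theta}{2} \right)} - 5100\right)}{159375 \left(2 \theta - 3\right)}] = \frac{8}{8 \theta^{6} - 20 \theta^{5} + 34 \theta^{4} - 59 \theta^{3} - \theta^{2} + 84 \theta - 36} = f(\theta).
F(7/2) = - \frac{376 \log{\left(2 \right)}}{3125} - \frac{8 \log{\left(\frac{9}{2} \right)}}{375} - \frac{4}{125} - \frac{404 \log{\left(\frac{65}{4} \right)}}{53125} + \frac{444 \operatorname{atan}{\left(\frac{7}{4} \right)}}{53125} + \frac{8 \log{\left(3 \right)}}{51}; F(3) = - \frac{376 \log{\left(\frac{3}{2} \right)}}{3125} - \frac{16}{375} - \frac{8 \log{\left(4 \right)}}{375} - \frac{404 \log{\left(13 \right)}}{53125} + \frac{444 \operatorname{atan}{\left(\frac{3}{2} \right)}}{53125} + \frac{8 \log{\left(\frac{5}{2} \right)}}{51}.
Integral = F(7/2) - F(3) = - \frac{8 \log{\left(\frac{5}{2} \right)}}{51} - \frac{376 \log{\left(2 \right)}}{3125} - \frac{8 \log{\left(\frac{9}{2} \right)}}{375} - \frac{404 \log{\left(\frac{65}{4} \right)}}{53125} - \frac{444 \operatorname{atan}{\left(\frac{3}{2} \right)}}{53125} + \frac{444 \operatorname{atan}{\left(\frac{7}{4} \right)}}{53125} + \frac{4}{375} + \frac{404 \log{\left(13 \right)}}{53125} + \frac{8 \log{\left(4 \right)}}{375} + \frac{376 \log{\left(\frac{3}{2} \right)}}{3125} + \frac{8 \log{\left(3 \right)}}{51}.

Antiderivative: F(\theta) = \frac{4 \left(- 9588 \theta \log{\left(\theta - \frac{3}{2} \right)} + 12500 \theta \log{\left(\theta - \frac{1}{2} \right)} - 1700 \theta \log{\left(\theta + 1 \right)} - 606 \theta \log{\left(\theta^{2} + 4 \right)} + 666 \theta \operatorname{atan}{\left(\frac{\theta}{2} \right)} + 14382 \log{\left(\theta - \frac{3}{2} \right)} - 18750 \log{\left(\theta - \frac{1}{2} \right)} + 2550 \log{\left(\theta + 1 \right)} + 909 \log{\left(\theta^{2} + 4 \right)} - 999 \operatorname{atan}{\left(\frac{\theta}{2} \right)} - 5100\right)}{159375 \left(2 \theta - 3\right)}; value = - \frac{8 \log{\left(\frac{5}{2} \right)}}{51} - \frac{376 \log{\left(2 \right)}}{3125} - \frac{8 \log{\left(\frac{9}{2} \right)}}{375} - \frac{404 \log{\left(\frac{65}{4} \right)}}{53125} - \frac{444 \operatorname{atan}{\left(\frac{3}{2} \right)}}{53125} + \frac{444 \operatorname{atan}{\left(\frac{7}{4} \right)}}{53125} + \frac{4}{375} + \frac{404 \log{\left(13 \right)}}{53125} + \frac{8 \log{\left(4 \right)}}{375} + \frac{376 \log{\left(\frac{3}{2} \right)}}{3125} + \frac{8 \log{\left(3 \right)}}{51}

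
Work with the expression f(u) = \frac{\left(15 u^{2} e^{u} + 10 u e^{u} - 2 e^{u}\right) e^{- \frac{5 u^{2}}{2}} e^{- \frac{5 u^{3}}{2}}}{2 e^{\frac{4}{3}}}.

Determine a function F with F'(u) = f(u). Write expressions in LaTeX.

An antiderivative is F(u) = - e^{- \frac{5 u^{3}}{2} - \frac{5 u^{2}}{2} + u - \frac{4}{3}}.

The substitution w = - \frac{5 u^{3}}{2} - \frac{5 u^{2}}{2} + u - \frac{4}{3} works: f is exactly (dF/dw)*(dw/du) for that inner function.
Check: d/du[- e^{- \frac{5 u^{3}}{2} - \frac{5 u^{2}}{2} + u - \frac{4}{3}}] = \frac{\left(15 u^{2} + 10 u - 2\right) e^{u} e^{- \frac{5 u^{2}}{2}} e^{- \frac{5 u^{3}}{2}}}{2 e^{\frac{4}{3}}}, which equals f(u).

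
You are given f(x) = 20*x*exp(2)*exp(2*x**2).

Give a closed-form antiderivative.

f matches the chain-rule pattern g'(h)*h' with inner function h(x) = 2*x**2 + 2; substituting u = h(x) collapses the integral.
Check: d/dx[5*exp(2*x**2 + 2)] = 20*x*exp(2)*exp(2*x**2) = f(x).

An antiderivative is F(x) = 5*exp(2*x**2 + 2).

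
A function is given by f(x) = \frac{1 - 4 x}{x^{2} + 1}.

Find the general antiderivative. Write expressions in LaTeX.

Since d/dx undoes antidifferentiation here, F'(x) = f(x) is required of F(x).
Check: d/dx[- 2 \log{\left(x^{2} + 1 \right)} + \operatorname{atan}{\left(x \right)}] = \frac{1 - 4 x}{x^{2} + 1} = f(x).

F(x) = - 2 \log{\left(x^{2} + 1 \right)} + \operatorname{atan}{\left(x \right)} + C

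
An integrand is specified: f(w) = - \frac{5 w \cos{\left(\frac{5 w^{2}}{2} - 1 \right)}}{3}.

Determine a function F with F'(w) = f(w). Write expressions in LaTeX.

f matches the chain-rule pattern g'(h)*h' with inner function h(w) = \frac{5 w^{2}}{2} - 1; substituting u = h(w) collapses the integral.
Check: d/dw[- \frac{\sin{\left(\frac{5 w^{2}}{2} - 1 \right)}}{3}] = - \frac{5 w \cos{\left(\frac{5 w^{2}}{2} - 1 \right)}}{3} = f(w).

An antiderivative is F(w) = - \frac{\sin{\left(\frac{5 w^{2}}{2} - 1 \right)}}{3}.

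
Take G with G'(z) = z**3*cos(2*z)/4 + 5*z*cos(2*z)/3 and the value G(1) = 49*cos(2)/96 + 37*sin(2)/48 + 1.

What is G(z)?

G(z) = (12*z**3*sin(2*z) + 18*z**2*cos(2*z) + 62*z*sin(2*z) + 31*cos(2*z) + 96)/96

Integrate term by term and add the pieces.
A general antiderivative is z**3*sin(2*z)/8 + 3*z**2*cos(2*z)/16 + 31*z*sin(2*z)/48 + 31*cos(2*z)/96 + C.
The condition gives C = 49*cos(2)/96 + 37*sin(2)/48 + 1 - (49*cos(2)/96 + 37*sin(2)/48) = 1.
So G(z) = (12*z**3*sin(2*z) + 18*z**2*cos(2*z) + 62*z*sin(2*z) + 31*cos(2*z) + 96)/96.
Check: d/dz[(12*z**3*sin(2*z) + 18*z**2*cos(2*z) + 62*z*sin(2*z) + 31*cos(2*z) + 96)/96] = z**3*cos(2*z)/4 + 5*z*cos(2*z)/3 = G'(z).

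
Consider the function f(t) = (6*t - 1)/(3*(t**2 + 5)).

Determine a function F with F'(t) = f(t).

Differentiate the proposed F(t) back; it has to land on f(t) exactly.
Check: d/dt[log(t**2 + 5) - sqrt(5)*atan(sqrt(5)*t/5)/15] = (6*t - 1)/(3*t**2 + 15), which equals f(t).

An antiderivative is F(t) = log(t**2 + 5) - sqrt(5)*atan(sqrt(5)*t/5)/15.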